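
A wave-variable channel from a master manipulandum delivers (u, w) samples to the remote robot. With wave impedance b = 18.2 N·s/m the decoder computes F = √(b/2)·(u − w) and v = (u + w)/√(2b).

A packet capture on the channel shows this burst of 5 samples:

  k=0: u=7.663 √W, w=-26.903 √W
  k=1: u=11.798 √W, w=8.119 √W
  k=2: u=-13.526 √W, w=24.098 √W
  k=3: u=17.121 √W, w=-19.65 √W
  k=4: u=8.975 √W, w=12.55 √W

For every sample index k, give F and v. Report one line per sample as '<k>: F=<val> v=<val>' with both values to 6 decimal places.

0: F=104.272509 v=-3.188999
1: F=11.098147 v=3.301211
2: F=-113.497334 v=1.752292
3: F=110.924157 v=-0.419178
4: F=-10.784419 v=3.567734

k=0: u−w=34.566000, u+w=-19.240000; √(b/2)=3.016621, √(2b)=6.033241; F=3.016621×34.566=104.272509, v=-19.240000/6.033241=-3.188999
k=1: u−w=3.679000, u+w=19.917000; √(b/2)=3.016621, √(2b)=6.033241; F=3.016621×3.679=11.098147, v=19.917000/6.033241=3.301211
k=2: u−w=-37.624000, u+w=10.572000; √(b/2)=3.016621, √(2b)=6.033241; F=3.016621×(-37.624)=-113.497334, v=10.572000/6.033241=1.752292
k=3: u−w=36.771000, u+w=-2.529000; √(b/2)=3.016621, √(2b)=6.033241; F=3.016621×36.771=110.924157, v=-2.529000/6.033241=-0.419178
k=4: u−w=-3.575000, u+w=21.525000; √(b/2)=3.016621, √(2b)=6.033241; F=3.016621×(-3.575)=-10.784419, v=21.525000/6.033241=3.567734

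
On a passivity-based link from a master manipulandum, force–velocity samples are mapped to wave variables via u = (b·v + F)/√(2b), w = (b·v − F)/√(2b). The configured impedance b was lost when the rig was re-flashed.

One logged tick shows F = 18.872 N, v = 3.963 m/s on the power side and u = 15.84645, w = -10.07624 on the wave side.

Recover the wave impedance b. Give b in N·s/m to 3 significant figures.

u + w = 5.77021;  u + w = √(2b)·v, so √(2b) = 5.77021/3.963 = 1.45602.
b = (√(2b))²/2 = 2.12000/2 = 1.06000.
(Check via u − w = 2F/√(2b): u − w = 25.92269, 2F/√(2b) = 25.92271.)

b = 1.06 N·s/m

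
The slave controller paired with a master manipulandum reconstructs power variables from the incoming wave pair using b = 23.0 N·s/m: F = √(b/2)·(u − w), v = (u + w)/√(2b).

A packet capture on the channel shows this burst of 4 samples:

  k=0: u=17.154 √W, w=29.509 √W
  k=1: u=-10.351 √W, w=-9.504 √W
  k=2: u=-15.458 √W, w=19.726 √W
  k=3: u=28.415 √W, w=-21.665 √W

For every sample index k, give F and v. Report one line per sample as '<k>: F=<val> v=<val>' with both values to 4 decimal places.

k=0: u−w=-12.3550, u+w=46.6630; √(b/2)=3.3912, √(2b)=6.7823; F=3.3912×(-12.355)=-41.8978, v=46.6630/6.7823=6.8801
k=1: u−w=-0.8470, u+w=-19.8550; √(b/2)=3.3912, √(2b)=6.7823; F=3.3912×(-0.847)=-2.8723, v=-19.8550/6.7823=-2.9275
k=2: u−w=-35.1840, u+w=4.2680; √(b/2)=3.3912, √(2b)=6.7823; F=3.3912×(-35.184)=-119.3147, v=4.2680/6.7823=0.6293
k=3: u−w=50.0800, u+w=6.7500; √(b/2)=3.3912, √(2b)=6.7823; F=3.3912×50.08=169.8295, v=6.7500/6.7823=0.9952

0: F=-41.8978 v=6.8801
1: F=-2.8723 v=-2.9275
2: F=-119.3147 v=0.6293
3: F=169.8295 v=0.9952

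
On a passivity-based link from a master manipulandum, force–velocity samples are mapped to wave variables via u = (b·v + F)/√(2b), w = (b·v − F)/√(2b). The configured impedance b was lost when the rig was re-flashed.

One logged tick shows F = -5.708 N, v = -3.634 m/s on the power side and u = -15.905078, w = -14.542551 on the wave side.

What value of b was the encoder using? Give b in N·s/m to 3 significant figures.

b = 35.1 N·s/m

u + w = -30.447629;  u + w = √(2b)·v, so √(2b) = -30.447629/(-3.634) = 8.378544.
b = (√(2b))²/2 = 70.200000/2 = 35.100000.
(Check via u − w = 2F/√(2b): u − w = -1.362527, 2F/√(2b) = -1.362528.)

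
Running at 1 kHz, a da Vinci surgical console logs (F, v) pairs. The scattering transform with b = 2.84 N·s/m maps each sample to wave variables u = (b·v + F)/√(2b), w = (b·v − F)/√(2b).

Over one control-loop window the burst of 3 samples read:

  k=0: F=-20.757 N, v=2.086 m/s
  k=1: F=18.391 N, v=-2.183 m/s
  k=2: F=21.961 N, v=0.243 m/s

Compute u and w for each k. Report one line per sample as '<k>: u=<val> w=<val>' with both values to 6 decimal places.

0: u=-6.223688 w=11.195200
1: u=5.115347 w=-10.318037
2: u=9.504199 w=-8.925063

k=0: b·v=2.84×2.086=5.924240; √(2b)=2.383275; u=(5.924240+(-20.757))/2.383275=-6.223688, w=(5.924240−(-20.757))/2.383275=11.195200
k=1: b·v=2.84×(-2.183)=-6.199720; √(2b)=2.383275; u=(-6.199720+18.391)/2.383275=5.115347, w=(-6.199720−18.391)/2.383275=-10.318037
k=2: b·v=2.84×0.243=0.690120; √(2b)=2.383275; u=(0.690120+21.961)/2.383275=9.504199, w=(0.690120−21.961)/2.383275=-8.925063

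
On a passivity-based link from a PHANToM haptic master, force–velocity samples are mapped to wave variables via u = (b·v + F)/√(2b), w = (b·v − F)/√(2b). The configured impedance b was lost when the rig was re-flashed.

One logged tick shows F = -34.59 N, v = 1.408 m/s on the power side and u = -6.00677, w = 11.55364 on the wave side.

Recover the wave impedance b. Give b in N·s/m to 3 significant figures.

b = 7.76 N·s/m

u + w = 5.5469;  u + w = √(2b)·v, so √(2b) = 5.5469/1.408 = 3.9395.
b = (√(2b))²/2 = 15.5200/2 = 7.7600.
(Check via u − w = 2F/√(2b): u − w = -17.5604, 2F/√(2b) = -17.5604.)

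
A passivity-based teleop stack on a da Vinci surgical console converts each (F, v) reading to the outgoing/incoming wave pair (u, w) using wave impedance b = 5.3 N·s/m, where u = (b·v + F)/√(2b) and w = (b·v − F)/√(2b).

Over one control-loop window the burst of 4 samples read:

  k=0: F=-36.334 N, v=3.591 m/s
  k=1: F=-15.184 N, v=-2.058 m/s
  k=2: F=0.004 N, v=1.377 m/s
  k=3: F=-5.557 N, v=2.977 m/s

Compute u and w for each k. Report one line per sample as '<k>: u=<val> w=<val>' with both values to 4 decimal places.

0: u=-5.3142 w=17.0056
1: u=-8.0139 w=1.3135
2: u=2.2428 w=2.2404
3: u=3.1394 w=6.5530

k=0: b·v=5.3×3.591=19.0323; √(2b)=3.2558; u=(19.0323+(-36.334))/3.2558=-5.3142, w=(19.0323−(-36.334))/3.2558=17.0056
k=1: b·v=5.3×(-2.058)=-10.9074; √(2b)=3.2558; u=(-10.9074+(-15.184))/3.2558=-8.0139, w=(-10.9074−(-15.184))/3.2558=1.3135
k=2: b·v=5.3×1.377=7.2981; √(2b)=3.2558; u=(7.2981+0.004)/3.2558=2.2428, w=(7.2981−0.004)/3.2558=2.2404
k=3: b·v=5.3×2.977=15.7781; √(2b)=3.2558; u=(15.7781+(-5.557))/3.2558=3.1394, w=(15.7781−(-5.557))/3.2558=6.5530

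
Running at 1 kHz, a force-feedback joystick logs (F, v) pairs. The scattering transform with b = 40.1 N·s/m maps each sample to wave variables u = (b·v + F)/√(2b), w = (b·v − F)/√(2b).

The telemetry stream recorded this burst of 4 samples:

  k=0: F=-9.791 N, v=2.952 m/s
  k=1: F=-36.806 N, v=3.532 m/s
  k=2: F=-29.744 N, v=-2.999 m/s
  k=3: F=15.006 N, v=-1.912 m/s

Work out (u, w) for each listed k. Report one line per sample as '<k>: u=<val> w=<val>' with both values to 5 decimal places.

0: u=12.12494 w=14.31154
1: u=11.70541 w=19.92522
2: u=-16.75002 w=-10.10736
3: u=-6.88578 w=-10.23703

k=0: b·v=40.1×2.952=118.37520; √(2b)=8.95545; u=(118.37520+(-9.791))/8.95545=12.12494, w=(118.37520−(-9.791))/8.95545=14.31154
k=1: b·v=40.1×3.532=141.63320; √(2b)=8.95545; u=(141.63320+(-36.806))/8.95545=11.70541, w=(141.63320−(-36.806))/8.95545=19.92522
k=2: b·v=40.1×(-2.999)=-120.25990; √(2b)=8.95545; u=(-120.25990+(-29.744))/8.95545=-16.75002, w=(-120.25990−(-29.744))/8.95545=-10.10736
k=3: b·v=40.1×(-1.912)=-76.67120; √(2b)=8.95545; u=(-76.67120+15.006)/8.95545=-6.88578, w=(-76.67120−15.006)/8.95545=-10.23703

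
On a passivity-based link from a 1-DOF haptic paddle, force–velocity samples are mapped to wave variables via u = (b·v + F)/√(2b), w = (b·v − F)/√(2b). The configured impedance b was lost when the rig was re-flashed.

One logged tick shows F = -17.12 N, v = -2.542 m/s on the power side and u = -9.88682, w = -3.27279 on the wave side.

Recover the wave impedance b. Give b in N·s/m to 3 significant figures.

u + w = -13.15961;  u + w = √(2b)·v, so √(2b) = -13.15961/(-2.542) = 5.17687.
b = (√(2b))²/2 = 26.80001/2 = 13.40000.
(Check via u − w = 2F/√(2b): u − w = -6.61403, 2F/√(2b) = -6.61403.)

b = 13.4 N·s/m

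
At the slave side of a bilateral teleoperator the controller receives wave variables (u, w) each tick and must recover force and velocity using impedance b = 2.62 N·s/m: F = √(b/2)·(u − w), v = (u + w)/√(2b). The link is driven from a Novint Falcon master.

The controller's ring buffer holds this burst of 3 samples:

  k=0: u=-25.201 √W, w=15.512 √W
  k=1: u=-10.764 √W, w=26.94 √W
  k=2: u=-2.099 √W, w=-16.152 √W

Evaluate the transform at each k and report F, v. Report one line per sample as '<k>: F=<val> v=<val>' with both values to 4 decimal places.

k=0: u−w=-40.7130, u+w=-9.6890; √(b/2)=1.1446, √(2b)=2.2891; F=1.1446×(-40.713)=-46.5982, v=-9.6890/2.2891=-4.2327
k=1: u−w=-37.7040, u+w=16.1760; √(b/2)=1.1446, √(2b)=2.2891; F=1.1446×(-37.704)=-43.1542, v=16.1760/2.2891=7.0665
k=2: u−w=14.0530, u+w=-18.2510; √(b/2)=1.1446, √(2b)=2.2891; F=1.1446×14.053=16.0844, v=-18.2510/2.2891=-7.9730

0: F=-46.5982 v=-4.2327
1: F=-43.1542 v=7.0665
2: F=16.0844 v=-7.9730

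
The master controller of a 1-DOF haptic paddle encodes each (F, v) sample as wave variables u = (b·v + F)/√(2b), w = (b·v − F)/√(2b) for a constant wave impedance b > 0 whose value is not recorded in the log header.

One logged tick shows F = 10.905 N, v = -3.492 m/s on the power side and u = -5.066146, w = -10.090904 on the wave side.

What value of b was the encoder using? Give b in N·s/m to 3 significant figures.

b = 9.42 N·s/m

u + w = -15.157050;  u + w = √(2b)·v, so √(2b) = -15.157050/(-3.492) = 4.340507.
b = (√(2b))²/2 = 18.840000/2 = 9.420000.
(Check via u − w = 2F/√(2b): u − w = 5.024758, 2F/√(2b) = 5.024759.)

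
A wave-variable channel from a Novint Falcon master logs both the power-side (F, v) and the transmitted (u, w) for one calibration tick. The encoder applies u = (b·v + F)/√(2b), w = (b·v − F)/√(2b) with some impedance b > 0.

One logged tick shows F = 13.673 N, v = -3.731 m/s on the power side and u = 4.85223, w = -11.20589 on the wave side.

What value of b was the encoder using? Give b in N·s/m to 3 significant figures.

b = 1.45 N·s/m

u + w = -6.35366;  u + w = √(2b)·v, so √(2b) = -6.35366/(-3.731) = 1.70294.
b = (√(2b))²/2 = 2.90000/2 = 1.45000.
(Check via u − w = 2F/√(2b): u − w = 16.05812, 2F/√(2b) = 16.05813.)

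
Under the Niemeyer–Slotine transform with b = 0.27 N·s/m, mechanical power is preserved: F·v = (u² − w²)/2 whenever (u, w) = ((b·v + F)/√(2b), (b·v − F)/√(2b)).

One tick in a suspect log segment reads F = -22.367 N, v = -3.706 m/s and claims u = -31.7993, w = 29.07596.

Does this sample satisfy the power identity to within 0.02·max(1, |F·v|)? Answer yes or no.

yes

F·v = (-22.367)×(-3.706) = 82.8921 W.
(u² − w²)/2 = (1011.1955 − 845.4114)/2 = 82.8920 W.
|Δ| = 0.0001;  2% of max(1, |F·v|) = 1.6578.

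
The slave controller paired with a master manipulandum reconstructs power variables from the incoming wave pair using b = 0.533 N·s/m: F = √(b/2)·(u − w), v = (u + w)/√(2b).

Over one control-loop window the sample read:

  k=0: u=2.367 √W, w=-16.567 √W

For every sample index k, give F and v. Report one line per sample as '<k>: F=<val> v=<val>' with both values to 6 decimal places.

k=0: u−w=18.934000, u+w=-14.200000; √(b/2)=0.516236, √(2b)=1.032473; F=0.516236×18.934=9.774420, v=-14.200000/1.032473=-13.753389

0: F=9.774420 v=-13.753389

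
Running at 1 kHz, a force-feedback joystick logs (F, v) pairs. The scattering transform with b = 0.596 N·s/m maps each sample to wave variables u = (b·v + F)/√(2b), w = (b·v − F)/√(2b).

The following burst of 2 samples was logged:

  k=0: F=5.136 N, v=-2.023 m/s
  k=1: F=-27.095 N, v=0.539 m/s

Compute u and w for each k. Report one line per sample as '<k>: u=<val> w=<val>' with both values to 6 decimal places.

k=0: b·v=0.596×(-2.023)=-1.205708; √(2b)=1.091788; u=(-1.205708+5.136)/1.091788=3.599869, w=(-1.205708−5.136)/1.091788=-5.808555
k=1: b·v=0.596×0.539=0.321244; √(2b)=1.091788; u=(0.321244+(-27.095))/1.091788=-24.522863, w=(0.321244−(-27.095))/1.091788=25.111337

0: u=3.599869 w=-5.808555
1: u=-24.522863 w=25.111337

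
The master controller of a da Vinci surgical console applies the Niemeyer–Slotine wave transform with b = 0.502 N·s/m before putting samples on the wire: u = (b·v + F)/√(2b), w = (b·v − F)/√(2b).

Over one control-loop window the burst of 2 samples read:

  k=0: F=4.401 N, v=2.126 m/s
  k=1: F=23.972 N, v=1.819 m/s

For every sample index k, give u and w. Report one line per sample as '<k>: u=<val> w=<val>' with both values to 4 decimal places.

k=0: b·v=0.502×2.126=1.0673; √(2b)=1.0020; u=(1.0673+4.401)/1.0020=5.4573, w=(1.0673−4.401)/1.0020=-3.3271
k=1: b·v=0.502×1.819=0.9131; √(2b)=1.0020; u=(0.9131+23.972)/1.0020=24.8355, w=(0.9131−23.972)/1.0020=-23.0129

0: u=5.4573 w=-3.3271
1: u=24.8355 w=-23.0129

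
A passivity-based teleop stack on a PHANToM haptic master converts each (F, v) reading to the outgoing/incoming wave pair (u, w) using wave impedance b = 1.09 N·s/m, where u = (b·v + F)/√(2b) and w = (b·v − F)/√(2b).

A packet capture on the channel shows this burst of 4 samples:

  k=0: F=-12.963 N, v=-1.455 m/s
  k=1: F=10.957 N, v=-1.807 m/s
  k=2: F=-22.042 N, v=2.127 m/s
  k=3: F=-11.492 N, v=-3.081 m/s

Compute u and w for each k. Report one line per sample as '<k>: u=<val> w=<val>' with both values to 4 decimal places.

0: u=-9.8538 w=7.7055
1: u=6.0870 w=-8.7550
2: u=-13.3585 w=16.4990
3: u=-10.0579 w=5.5088

k=0: b·v=1.09×(-1.455)=-1.5860; √(2b)=1.4765; u=(-1.5860+(-12.963))/1.4765=-9.8538, w=(-1.5860−(-12.963))/1.4765=7.7055
k=1: b·v=1.09×(-1.807)=-1.9696; √(2b)=1.4765; u=(-1.9696+10.957)/1.4765=6.0870, w=(-1.9696−10.957)/1.4765=-8.7550
k=2: b·v=1.09×2.127=2.3184; √(2b)=1.4765; u=(2.3184+(-22.042))/1.4765=-13.3585, w=(2.3184−(-22.042))/1.4765=16.4990
k=3: b·v=1.09×(-3.081)=-3.3583; √(2b)=1.4765; u=(-3.3583+(-11.492))/1.4765=-10.0579, w=(-3.3583−(-11.492))/1.4765=5.5088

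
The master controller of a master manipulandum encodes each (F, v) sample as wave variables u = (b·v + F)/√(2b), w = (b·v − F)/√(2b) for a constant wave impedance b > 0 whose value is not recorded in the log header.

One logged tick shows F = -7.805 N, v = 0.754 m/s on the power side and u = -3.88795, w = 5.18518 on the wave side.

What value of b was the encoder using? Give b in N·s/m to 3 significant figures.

b = 1.48 N·s/m

u + w = 1.2972;  u + w = √(2b)·v, so √(2b) = 1.2972/0.754 = 1.7205.
b = (√(2b))²/2 = 2.9600/2 = 1.4800.
(Check via u − w = 2F/√(2b): u − w = -9.0731, 2F/√(2b) = -9.0731.)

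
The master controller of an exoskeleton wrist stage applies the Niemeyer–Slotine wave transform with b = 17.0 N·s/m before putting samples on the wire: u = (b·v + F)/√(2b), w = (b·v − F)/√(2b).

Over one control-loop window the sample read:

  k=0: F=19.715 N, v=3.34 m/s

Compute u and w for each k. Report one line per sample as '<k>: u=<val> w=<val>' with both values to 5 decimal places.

k=0: b·v=17.0×3.34=56.78000; √(2b)=5.83095; u=(56.78000+19.715)/5.83095=13.11878, w=(56.78000−19.715)/5.83095=6.35660

0: u=13.11878 w=6.35660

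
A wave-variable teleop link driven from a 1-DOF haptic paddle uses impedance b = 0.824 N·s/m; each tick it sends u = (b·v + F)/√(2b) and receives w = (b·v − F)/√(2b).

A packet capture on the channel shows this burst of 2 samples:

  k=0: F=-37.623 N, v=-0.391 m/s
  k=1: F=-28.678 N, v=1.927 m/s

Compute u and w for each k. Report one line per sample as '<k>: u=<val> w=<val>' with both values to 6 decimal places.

k=0: b·v=0.824×(-0.391)=-0.322184; √(2b)=1.283745; u=(-0.322184+(-37.623))/1.283745=-29.558205, w=(-0.322184−(-37.623))/1.283745=29.056261
k=1: b·v=0.824×1.927=1.587848; √(2b)=1.283745; u=(1.587848+(-28.678))/1.283745=-21.102448, w=(1.587848−(-28.678))/1.283745=23.576224

0: u=-29.558205 w=29.056261
1: u=-21.102448 w=23.576224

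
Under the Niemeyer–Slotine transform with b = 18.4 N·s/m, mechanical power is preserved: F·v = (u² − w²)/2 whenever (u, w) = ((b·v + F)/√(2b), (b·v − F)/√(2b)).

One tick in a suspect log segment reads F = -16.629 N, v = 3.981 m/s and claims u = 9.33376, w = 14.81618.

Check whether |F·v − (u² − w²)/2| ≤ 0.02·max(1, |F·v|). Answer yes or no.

yes

F·v = (-16.629)×3.981 = -66.2000 W.
(u² − w²)/2 = (87.1191 − 219.5192)/2 = -66.2001 W.
|Δ| = 0.0000;  2% of max(1, |F·v|) = 1.3240.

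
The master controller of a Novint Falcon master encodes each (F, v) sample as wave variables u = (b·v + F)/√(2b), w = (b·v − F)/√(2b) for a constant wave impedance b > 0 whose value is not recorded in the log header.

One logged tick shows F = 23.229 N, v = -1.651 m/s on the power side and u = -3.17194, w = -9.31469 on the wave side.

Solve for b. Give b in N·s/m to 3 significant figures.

b = 28.6 N·s/m

u + w = -12.48663;  u + w = √(2b)·v, so √(2b) = -12.48663/(-1.651) = 7.56307.
b = (√(2b))²/2 = 57.20004/2 = 28.60002.
(Check via u − w = 2F/√(2b): u − w = 6.14275, 2F/√(2b) = 6.14274.)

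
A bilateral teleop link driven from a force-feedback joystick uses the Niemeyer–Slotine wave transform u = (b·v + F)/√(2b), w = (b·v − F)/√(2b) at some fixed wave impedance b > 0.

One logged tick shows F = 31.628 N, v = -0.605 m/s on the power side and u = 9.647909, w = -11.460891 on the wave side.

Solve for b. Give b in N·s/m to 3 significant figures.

b = 4.49 N·s/m

u + w = -1.812982;  u + w = √(2b)·v, so √(2b) = -1.812982/(-0.605) = 2.996664.
b = (√(2b))²/2 = 8.979998/2 = 4.489999.
(Check via u − w = 2F/√(2b): u − w = 21.108800, 2F/√(2b) = 21.108803.)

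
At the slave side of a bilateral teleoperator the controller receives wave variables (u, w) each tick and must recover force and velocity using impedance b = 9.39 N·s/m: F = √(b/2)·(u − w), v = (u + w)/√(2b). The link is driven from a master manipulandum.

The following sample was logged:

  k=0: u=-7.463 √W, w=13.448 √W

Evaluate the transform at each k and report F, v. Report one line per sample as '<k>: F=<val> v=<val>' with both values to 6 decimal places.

k=0: u−w=-20.911000, u+w=5.985000; √(b/2)=2.166795, √(2b)=4.333590; F=2.166795×(-20.911)=-45.309847, v=5.985000/4.333590=1.381072

0: F=-45.309847 v=1.381072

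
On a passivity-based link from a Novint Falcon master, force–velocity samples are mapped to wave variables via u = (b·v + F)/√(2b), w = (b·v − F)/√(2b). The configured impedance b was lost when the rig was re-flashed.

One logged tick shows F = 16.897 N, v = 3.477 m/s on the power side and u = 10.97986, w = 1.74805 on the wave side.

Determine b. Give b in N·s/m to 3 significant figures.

u + w = 12.72791;  u + w = √(2b)·v, so √(2b) = 12.72791/3.477 = 3.66060.
b = (√(2b))²/2 = 13.40000/2 = 6.70000.
(Check via u − w = 2F/√(2b): u − w = 9.23181, 2F/√(2b) = 9.23182.)

b = 6.7 N·s/m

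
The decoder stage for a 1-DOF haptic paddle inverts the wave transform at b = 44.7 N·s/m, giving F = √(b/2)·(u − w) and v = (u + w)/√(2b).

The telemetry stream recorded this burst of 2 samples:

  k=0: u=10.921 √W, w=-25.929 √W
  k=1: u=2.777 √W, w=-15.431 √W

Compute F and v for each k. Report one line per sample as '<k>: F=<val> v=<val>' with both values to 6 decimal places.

k=0: u−w=36.850000, u+w=-15.008000; √(b/2)=4.727579, √(2b)=9.455157; F=4.727579×36.85=174.211274, v=-15.008000/9.455157=-1.587282
k=1: u−w=18.208000, u+w=-12.654000; √(b/2)=4.727579, √(2b)=9.455157; F=4.727579×18.208=86.079752, v=-12.654000/9.455157=-1.338317

0: F=174.211274 v=-1.587282
1: F=86.079752 v=-1.338317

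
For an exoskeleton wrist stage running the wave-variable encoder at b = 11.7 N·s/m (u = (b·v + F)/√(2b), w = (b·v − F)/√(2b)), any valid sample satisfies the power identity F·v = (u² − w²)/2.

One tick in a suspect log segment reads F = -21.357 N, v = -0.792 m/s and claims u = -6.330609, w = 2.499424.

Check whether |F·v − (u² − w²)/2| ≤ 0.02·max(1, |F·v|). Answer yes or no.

F·v = (-21.357)×(-0.792) = 16.914744 W.
(u² − w²)/2 = (40.076610 − 6.247120)/2 = 16.914745 W.
|Δ| = 0.000001;  2% of max(1, |F·v|) = 0.338295.

yes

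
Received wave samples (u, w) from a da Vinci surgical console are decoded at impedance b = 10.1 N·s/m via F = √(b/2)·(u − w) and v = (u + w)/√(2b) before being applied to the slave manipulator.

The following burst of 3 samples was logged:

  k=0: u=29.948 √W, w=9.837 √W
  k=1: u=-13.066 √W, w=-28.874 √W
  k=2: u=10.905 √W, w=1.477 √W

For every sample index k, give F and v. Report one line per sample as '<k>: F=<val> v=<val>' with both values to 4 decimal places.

0: F=45.1939 v=8.8520
1: F=35.5241 v=-9.3315
2: F=21.1868 v=2.7550

k=0: u−w=20.1110, u+w=39.7850; √(b/2)=2.2472, √(2b)=4.4944; F=2.2472×20.111=45.1939, v=39.7850/4.4944=8.8520
k=1: u−w=15.8080, u+w=-41.9400; √(b/2)=2.2472, √(2b)=4.4944; F=2.2472×15.808=35.5241, v=-41.9400/4.4944=-9.3315
k=2: u−w=9.4280, u+w=12.3820; √(b/2)=2.2472, √(2b)=4.4944; F=2.2472×9.428=21.1868, v=12.3820/4.4944=2.7550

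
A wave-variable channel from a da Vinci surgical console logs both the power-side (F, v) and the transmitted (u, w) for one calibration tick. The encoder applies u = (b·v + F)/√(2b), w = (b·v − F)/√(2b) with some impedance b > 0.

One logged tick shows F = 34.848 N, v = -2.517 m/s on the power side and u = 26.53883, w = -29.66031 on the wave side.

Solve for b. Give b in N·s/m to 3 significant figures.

u + w = -3.1215;  u + w = √(2b)·v, so √(2b) = -3.1215/(-2.517) = 1.2402.
b = (√(2b))²/2 = 1.5380/2 = 0.7690.
(Check via u − w = 2F/√(2b): u − w = 56.1991, 2F/√(2b) = 56.1992.)

b = 0.769 N·s/m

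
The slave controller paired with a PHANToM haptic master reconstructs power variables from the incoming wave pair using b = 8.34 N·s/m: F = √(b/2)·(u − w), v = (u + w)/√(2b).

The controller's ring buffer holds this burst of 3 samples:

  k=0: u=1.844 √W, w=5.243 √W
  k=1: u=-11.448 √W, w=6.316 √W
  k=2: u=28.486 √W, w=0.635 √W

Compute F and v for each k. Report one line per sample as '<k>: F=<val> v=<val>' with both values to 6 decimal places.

0: F=-6.940954 v=1.735259
1: F=-36.275115 v=-1.256576
2: F=56.873351 v=7.130308

k=0: u−w=-3.399000, u+w=7.087000; √(b/2)=2.042058, √(2b)=4.084116; F=2.042058×(-3.399)=-6.940954, v=7.087000/4.084116=1.735259
k=1: u−w=-17.764000, u+w=-5.132000; √(b/2)=2.042058, √(2b)=4.084116; F=2.042058×(-17.764)=-36.275115, v=-5.132000/4.084116=-1.256576
k=2: u−w=27.851000, u+w=29.121000; √(b/2)=2.042058, √(2b)=4.084116; F=2.042058×27.851=56.873351, v=29.121000/4.084116=7.130308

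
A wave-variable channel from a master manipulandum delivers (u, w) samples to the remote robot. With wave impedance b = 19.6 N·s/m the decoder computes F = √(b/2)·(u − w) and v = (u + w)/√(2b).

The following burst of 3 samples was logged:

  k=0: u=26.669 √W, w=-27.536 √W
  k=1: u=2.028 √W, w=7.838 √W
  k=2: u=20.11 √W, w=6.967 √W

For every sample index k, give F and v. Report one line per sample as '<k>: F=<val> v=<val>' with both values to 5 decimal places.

k=0: u−w=54.20500, u+w=-0.86700; √(b/2)=3.13050, √(2b)=6.26099; F=3.13050×54.205=169.68849, v=-0.86700/6.26099=-0.13848
k=1: u−w=-5.81000, u+w=9.86600; √(b/2)=3.13050, √(2b)=6.26099; F=3.13050×(-5.81)=-18.18818, v=9.86600/6.26099=1.57579
k=2: u−w=13.14300, u+w=27.07700; √(b/2)=3.13050, √(2b)=6.26099; F=3.13050×13.143=41.14410, v=27.07700/6.26099=4.32472

0: F=169.68849 v=-0.13848
1: F=-18.18818 v=1.57579
2: F=41.14410 v=4.32472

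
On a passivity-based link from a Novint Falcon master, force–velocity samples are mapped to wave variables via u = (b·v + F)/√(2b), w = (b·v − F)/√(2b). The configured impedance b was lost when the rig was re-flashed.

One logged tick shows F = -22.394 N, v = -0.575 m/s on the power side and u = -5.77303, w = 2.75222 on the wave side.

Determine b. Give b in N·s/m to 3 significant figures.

b = 13.8 N·s/m

u + w = -3.0208;  u + w = √(2b)·v, so √(2b) = -3.0208/(-0.575) = 5.2536.
b = (√(2b))²/2 = 27.6001/2 = 13.8001.
(Check via u − w = 2F/√(2b): u − w = -8.5252, 2F/√(2b) = -8.5252.)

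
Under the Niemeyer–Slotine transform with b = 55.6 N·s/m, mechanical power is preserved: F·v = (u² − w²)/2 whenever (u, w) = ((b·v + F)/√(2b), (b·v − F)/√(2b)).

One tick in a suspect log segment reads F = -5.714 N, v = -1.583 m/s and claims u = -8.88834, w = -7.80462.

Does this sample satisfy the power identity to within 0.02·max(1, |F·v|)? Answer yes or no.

F·v = (-5.714)×(-1.583) = 9.0453 W.
(u² − w²)/2 = (79.0026 − 60.9121)/2 = 9.0452 W.
|Δ| = 0.0000;  2% of max(1, |F·v|) = 0.1809.

yes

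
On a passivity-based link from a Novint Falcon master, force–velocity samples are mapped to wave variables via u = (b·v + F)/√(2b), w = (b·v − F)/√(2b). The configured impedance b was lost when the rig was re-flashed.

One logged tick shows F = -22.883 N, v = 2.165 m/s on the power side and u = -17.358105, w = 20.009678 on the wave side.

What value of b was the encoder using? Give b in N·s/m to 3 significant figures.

b = 0.75 N·s/m

u + w = 2.651573;  u + w = √(2b)·v, so √(2b) = 2.651573/2.165 = 1.224745.
b = (√(2b))²/2 = 1.500000/2 = 0.750000.
(Check via u − w = 2F/√(2b): u − w = -37.367783, 2F/√(2b) = -37.367778.)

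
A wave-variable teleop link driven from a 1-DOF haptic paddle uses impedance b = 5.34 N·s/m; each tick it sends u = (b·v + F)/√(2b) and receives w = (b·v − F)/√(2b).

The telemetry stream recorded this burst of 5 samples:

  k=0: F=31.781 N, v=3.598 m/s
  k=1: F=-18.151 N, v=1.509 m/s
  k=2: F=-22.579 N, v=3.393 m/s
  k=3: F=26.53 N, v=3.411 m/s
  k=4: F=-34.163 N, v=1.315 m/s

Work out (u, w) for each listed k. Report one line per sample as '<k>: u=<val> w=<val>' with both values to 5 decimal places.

k=0: b·v=5.34×3.598=19.21332; √(2b)=3.26803; u=(19.21332+31.781)/3.26803=15.60401, w=(19.21332−31.781)/3.26803=-3.84565
k=1: b·v=5.34×1.509=8.05806; √(2b)=3.26803; u=(8.05806+(-18.151))/3.26803=-3.08839, w=(8.05806−(-18.151))/3.26803=8.01984
k=2: b·v=5.34×3.393=18.11862; √(2b)=3.26803; u=(18.11862+(-22.579))/3.26803=-1.36485, w=(18.11862−(-22.579))/3.26803=12.45327
k=3: b·v=5.34×3.411=18.21474; √(2b)=3.26803; u=(18.21474+26.53)/3.26803=13.69167, w=(18.21474−26.53)/3.26803=-2.54443
k=4: b·v=5.34×1.315=7.02210; √(2b)=3.26803; u=(7.02210+(-34.163))/3.26803=-8.30498, w=(7.02210−(-34.163))/3.26803=12.60244

0: u=15.60401 w=-3.84565
1: u=-3.08839 w=8.01984
2: u=-1.36485 w=12.45327
3: u=13.69167 w=-2.54443
4: u=-8.30498 w=12.60244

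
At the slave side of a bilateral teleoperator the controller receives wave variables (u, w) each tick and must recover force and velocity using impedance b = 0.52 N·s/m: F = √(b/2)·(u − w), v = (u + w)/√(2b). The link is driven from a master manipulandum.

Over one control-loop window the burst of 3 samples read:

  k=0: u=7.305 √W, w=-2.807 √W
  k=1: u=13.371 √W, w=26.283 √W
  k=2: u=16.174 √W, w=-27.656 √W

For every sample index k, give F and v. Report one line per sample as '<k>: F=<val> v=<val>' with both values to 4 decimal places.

0: F=5.1561 v=4.4107
1: F=-6.5839 v=38.8839
2: F=22.3490 v=-11.2590

k=0: u−w=10.1120, u+w=4.4980; √(b/2)=0.5099, √(2b)=1.0198; F=0.5099×10.112=5.1561, v=4.4980/1.0198=4.4107
k=1: u−w=-12.9120, u+w=39.6540; √(b/2)=0.5099, √(2b)=1.0198; F=0.5099×(-12.912)=-6.5839, v=39.6540/1.0198=38.8839
k=2: u−w=43.8300, u+w=-11.4820; √(b/2)=0.5099, √(2b)=1.0198; F=0.5099×43.83=22.3490, v=-11.4820/1.0198=-11.2590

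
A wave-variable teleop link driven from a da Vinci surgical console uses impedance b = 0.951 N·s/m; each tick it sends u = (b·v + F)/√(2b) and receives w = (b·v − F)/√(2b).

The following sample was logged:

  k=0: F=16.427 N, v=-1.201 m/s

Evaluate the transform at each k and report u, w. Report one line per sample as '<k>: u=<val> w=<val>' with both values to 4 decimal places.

0: u=11.0830 w=-12.7393

k=0: b·v=0.951×(-1.201)=-1.1422; √(2b)=1.3791; u=(-1.1422+16.427)/1.3791=11.0830, w=(-1.1422−16.427)/1.3791=-12.7393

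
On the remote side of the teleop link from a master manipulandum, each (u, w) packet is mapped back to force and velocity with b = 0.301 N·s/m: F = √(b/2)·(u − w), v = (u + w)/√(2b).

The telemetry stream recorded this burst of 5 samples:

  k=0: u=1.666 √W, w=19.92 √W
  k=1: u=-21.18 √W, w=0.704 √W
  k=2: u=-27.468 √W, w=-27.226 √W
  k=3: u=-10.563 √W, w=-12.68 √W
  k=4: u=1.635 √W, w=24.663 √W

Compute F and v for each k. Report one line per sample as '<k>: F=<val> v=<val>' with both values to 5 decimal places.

k=0: u−w=-18.25400, u+w=21.58600; √(b/2)=0.38794, √(2b)=0.77589; F=0.38794×(-18.254)=-7.08152, v=21.58600/0.77589=27.82108
k=1: u−w=-21.88400, u+w=-20.47600; √(b/2)=0.38794, √(2b)=0.77589; F=0.38794×(-21.884)=-8.48975, v=-20.47600/0.77589=-26.39045
k=2: u−w=-0.24200, u+w=-54.69400; √(b/2)=0.38794, √(2b)=0.77589; F=0.38794×(-0.242)=-0.09388, v=-54.69400/0.77589=-70.49226
k=3: u−w=2.11700, u+w=-23.24300; √(b/2)=0.38794, √(2b)=0.77589; F=0.38794×2.117=0.82128, v=-23.24300/0.77589=-29.95670
k=4: u−w=-23.02800, u+w=26.29800; √(b/2)=0.38794, √(2b)=0.77589; F=0.38794×(-23.028)=-8.93356, v=26.29800/0.77589=33.89413

0: F=-7.08152 v=27.82108
1: F=-8.48975 v=-26.39045
2: F=-0.09388 v=-70.49226
3: F=0.82128 v=-29.95670
4: F=-8.93356 v=33.89413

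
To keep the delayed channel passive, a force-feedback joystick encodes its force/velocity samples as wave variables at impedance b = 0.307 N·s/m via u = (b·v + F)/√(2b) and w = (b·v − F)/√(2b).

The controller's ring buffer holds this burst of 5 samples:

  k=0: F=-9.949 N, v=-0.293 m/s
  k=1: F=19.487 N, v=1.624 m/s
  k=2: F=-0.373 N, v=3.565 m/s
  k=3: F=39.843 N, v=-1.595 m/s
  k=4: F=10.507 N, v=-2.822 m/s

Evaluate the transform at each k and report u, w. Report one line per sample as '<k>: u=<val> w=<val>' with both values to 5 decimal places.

0: u=-12.81162 w=12.58203
1: u=25.50541 w=-24.23287
2: u=0.92071 w=1.87275
3: u=50.22239 w=-51.47220
4: u=12.30331 w=-14.51458

k=0: b·v=0.307×(-0.293)=-0.08995; √(2b)=0.78358; u=(-0.08995+(-9.949))/0.78358=-12.81162, w=(-0.08995−(-9.949))/0.78358=12.58203
k=1: b·v=0.307×1.624=0.49857; √(2b)=0.78358; u=(0.49857+19.487)/0.78358=25.50541, w=(0.49857−19.487)/0.78358=-24.23287
k=2: b·v=0.307×3.565=1.09445; √(2b)=0.78358; u=(1.09445+(-0.373))/0.78358=0.92071, w=(1.09445−(-0.373))/0.78358=1.87275
k=3: b·v=0.307×(-1.595)=-0.48966; √(2b)=0.78358; u=(-0.48966+39.843)/0.78358=50.22239, w=(-0.48966−39.843)/0.78358=-51.47220
k=4: b·v=0.307×(-2.822)=-0.86635; √(2b)=0.78358; u=(-0.86635+10.507)/0.78358=12.30331, w=(-0.86635−10.507)/0.78358=-14.51458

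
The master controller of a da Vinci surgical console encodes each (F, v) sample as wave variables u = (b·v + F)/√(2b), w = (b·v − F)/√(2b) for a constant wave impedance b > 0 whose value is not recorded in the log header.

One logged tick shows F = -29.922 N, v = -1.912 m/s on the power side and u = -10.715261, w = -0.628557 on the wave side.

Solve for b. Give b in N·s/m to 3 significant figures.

u + w = -11.343818;  u + w = √(2b)·v, so √(2b) = -11.343818/(-1.912) = 5.932959.
b = (√(2b))²/2 = 35.200005/2 = 17.600002.
(Check via u − w = 2F/√(2b): u − w = -10.086704, 2F/√(2b) = -10.086703.)

b = 17.6 N·s/m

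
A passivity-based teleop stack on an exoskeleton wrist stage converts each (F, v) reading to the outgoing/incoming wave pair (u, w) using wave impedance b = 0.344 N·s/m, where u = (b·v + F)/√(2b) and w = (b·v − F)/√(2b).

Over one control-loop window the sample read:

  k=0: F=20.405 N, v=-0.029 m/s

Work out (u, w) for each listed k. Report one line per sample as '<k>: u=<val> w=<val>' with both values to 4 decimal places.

0: u=24.5884 w=-24.6124

k=0: b·v=0.344×(-0.029)=-0.0100; √(2b)=0.8295; u=(-0.0100+20.405)/0.8295=24.5884, w=(-0.0100−20.405)/0.8295=-24.6124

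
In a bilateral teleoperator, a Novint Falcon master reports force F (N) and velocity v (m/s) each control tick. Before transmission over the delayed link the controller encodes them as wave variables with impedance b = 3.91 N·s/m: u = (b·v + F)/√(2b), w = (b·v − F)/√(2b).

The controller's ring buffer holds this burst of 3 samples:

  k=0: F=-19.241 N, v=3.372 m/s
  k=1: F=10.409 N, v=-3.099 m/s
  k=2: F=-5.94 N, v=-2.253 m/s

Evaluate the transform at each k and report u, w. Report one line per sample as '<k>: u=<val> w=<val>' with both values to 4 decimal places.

k=0: b·v=3.91×3.372=13.1845; √(2b)=2.7964; u=(13.1845+(-19.241))/2.7964=-2.1658, w=(13.1845−(-19.241))/2.7964=11.5953
k=1: b·v=3.91×(-3.099)=-12.1171; √(2b)=2.7964; u=(-12.1171+10.409)/2.7964=-0.6108, w=(-12.1171−10.409)/2.7964=-8.0553
k=2: b·v=3.91×(-2.253)=-8.8092; √(2b)=2.7964; u=(-8.8092+(-5.94))/2.7964=-5.2743, w=(-8.8092−(-5.94))/2.7964=-1.0260

0: u=-2.1658 w=11.5953
1: u=-0.6108 w=-8.0553
2: u=-5.2743 w=-1.0260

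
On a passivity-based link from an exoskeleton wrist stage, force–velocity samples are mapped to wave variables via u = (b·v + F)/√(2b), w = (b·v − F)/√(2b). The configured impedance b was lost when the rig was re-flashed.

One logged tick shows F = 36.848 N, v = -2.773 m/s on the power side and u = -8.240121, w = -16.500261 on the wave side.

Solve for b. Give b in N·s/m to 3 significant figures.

b = 39.8 N·s/m

u + w = -24.740382;  u + w = √(2b)·v, so √(2b) = -24.740382/(-2.773) = 8.921883.
b = (√(2b))²/2 = 79.599999/2 = 39.800000.
(Check via u − w = 2F/√(2b): u − w = 8.260140, 2F/√(2b) = 8.260140.)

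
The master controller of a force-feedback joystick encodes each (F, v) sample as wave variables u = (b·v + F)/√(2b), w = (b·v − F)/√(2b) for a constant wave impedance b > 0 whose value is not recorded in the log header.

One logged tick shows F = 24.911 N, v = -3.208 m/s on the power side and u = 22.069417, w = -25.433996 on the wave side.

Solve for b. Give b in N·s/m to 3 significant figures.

b = 0.55 N·s/m

u + w = -3.364579;  u + w = √(2b)·v, so √(2b) = -3.364579/(-3.208) = 1.048809.
b = (√(2b))²/2 = 1.100000/2 = 0.550000.
(Check via u − w = 2F/√(2b): u − w = 47.503413, 2F/√(2b) = 47.503410.)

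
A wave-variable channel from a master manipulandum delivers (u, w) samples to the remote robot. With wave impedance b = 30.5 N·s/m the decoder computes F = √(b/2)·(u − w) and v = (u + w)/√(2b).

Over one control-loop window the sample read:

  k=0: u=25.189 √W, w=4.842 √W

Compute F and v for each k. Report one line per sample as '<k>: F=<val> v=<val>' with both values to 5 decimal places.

0: F=79.45758 v=3.84508

k=0: u−w=20.34700, u+w=30.03100; √(b/2)=3.90512, √(2b)=7.81025; F=3.90512×20.347=79.45758, v=30.03100/7.81025=3.84508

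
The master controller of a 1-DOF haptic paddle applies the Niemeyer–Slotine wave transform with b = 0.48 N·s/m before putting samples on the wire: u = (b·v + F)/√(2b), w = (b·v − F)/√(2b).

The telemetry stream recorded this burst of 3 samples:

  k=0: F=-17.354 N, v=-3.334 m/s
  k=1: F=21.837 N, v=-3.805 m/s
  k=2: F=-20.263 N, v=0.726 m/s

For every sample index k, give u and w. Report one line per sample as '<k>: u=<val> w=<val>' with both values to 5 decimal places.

k=0: b·v=0.48×(-3.334)=-1.60032; √(2b)=0.97980; u=(-1.60032+(-17.354))/0.97980=-19.34517, w=(-1.60032−(-17.354))/0.97980=16.07853
k=1: b·v=0.48×(-3.805)=-1.82640; √(2b)=0.97980; u=(-1.82640+21.837)/0.97980=20.42323, w=(-1.82640−21.837)/0.97980=-24.15136
k=2: b·v=0.48×0.726=0.34848; √(2b)=0.97980; u=(0.34848+(-20.263))/0.97980=-20.32517, w=(0.34848−(-20.263))/0.97980=21.03650

0: u=-19.34517 w=16.07853
1: u=20.42323 w=-24.15136
2: u=-20.32517 w=21.03650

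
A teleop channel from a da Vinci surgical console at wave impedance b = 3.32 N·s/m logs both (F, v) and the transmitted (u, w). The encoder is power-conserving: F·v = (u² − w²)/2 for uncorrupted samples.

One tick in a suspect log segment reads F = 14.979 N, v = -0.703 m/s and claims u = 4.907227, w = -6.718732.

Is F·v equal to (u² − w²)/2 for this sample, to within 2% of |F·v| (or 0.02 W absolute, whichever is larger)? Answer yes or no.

F·v = 14.979×(-0.703) = -10.530237 W.
(u² − w²)/2 = (24.080877 − 45.141360)/2 = -10.530241 W.
|Δ| = 0.000004;  2% of max(1, |F·v|) = 0.210605.

yes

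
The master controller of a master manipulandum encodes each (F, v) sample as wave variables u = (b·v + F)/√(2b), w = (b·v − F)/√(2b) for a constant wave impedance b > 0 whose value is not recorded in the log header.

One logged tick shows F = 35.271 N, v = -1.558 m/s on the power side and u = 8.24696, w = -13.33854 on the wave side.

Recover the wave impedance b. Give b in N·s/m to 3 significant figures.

u + w = -5.0916;  u + w = √(2b)·v, so √(2b) = -5.0916/(-1.558) = 3.2680.
b = (√(2b))²/2 = 10.6800/2 = 5.3400.
(Check via u − w = 2F/√(2b): u − w = 21.5855, 2F/√(2b) = 21.5855.)

b = 5.34 N·s/m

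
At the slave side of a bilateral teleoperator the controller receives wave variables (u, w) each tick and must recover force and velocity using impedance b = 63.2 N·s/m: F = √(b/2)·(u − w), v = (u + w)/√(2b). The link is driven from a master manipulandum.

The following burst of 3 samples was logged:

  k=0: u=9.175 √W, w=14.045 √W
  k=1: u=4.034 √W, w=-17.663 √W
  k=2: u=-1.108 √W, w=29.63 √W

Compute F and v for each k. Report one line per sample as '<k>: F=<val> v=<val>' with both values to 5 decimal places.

0: F=-27.37616 v=2.06533
1: F=121.96725 v=-1.21225
2: F=-172.79022 v=2.53692

k=0: u−w=-4.87000, u+w=23.22000; √(b/2)=5.62139, √(2b)=11.24278; F=5.62139×(-4.87)=-27.37616, v=23.22000/11.24278=2.06533
k=1: u−w=21.69700, u+w=-13.62900; √(b/2)=5.62139, √(2b)=11.24278; F=5.62139×21.697=121.96725, v=-13.62900/11.24278=-1.21225
k=2: u−w=-30.73800, u+w=28.52200; √(b/2)=5.62139, √(2b)=11.24278; F=5.62139×(-30.738)=-172.79022, v=28.52200/11.24278=2.53692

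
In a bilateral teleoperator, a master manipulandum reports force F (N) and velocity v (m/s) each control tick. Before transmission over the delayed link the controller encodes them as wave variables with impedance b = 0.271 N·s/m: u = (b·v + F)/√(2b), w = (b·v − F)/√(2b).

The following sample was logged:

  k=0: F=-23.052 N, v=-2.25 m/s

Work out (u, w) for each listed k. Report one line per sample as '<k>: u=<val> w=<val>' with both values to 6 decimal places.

k=0: b·v=0.271×(-2.25)=-0.609750; √(2b)=0.736206; u=(-0.609750+(-23.052))/0.736206=-32.140100, w=(-0.609750−(-23.052))/0.736206=30.483635

0: u=-32.140100 w=30.483635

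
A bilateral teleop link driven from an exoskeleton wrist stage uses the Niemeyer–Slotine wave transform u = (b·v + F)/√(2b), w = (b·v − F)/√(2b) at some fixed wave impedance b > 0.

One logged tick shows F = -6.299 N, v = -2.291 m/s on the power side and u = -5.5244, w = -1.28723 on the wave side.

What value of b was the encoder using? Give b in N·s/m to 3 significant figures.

u + w = -6.8116;  u + w = √(2b)·v, so √(2b) = -6.8116/(-2.291) = 2.9732.
b = (√(2b))²/2 = 8.8400/2 = 4.4200.
(Check via u − w = 2F/√(2b): u − w = -4.2372, 2F/√(2b) = -4.2372.)

b = 4.42 N·s/m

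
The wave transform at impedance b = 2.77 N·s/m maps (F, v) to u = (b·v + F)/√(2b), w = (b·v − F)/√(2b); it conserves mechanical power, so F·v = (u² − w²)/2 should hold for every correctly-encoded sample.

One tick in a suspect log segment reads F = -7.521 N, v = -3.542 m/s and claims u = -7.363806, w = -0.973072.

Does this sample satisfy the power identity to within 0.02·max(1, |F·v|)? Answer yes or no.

yes

F·v = (-7.521)×(-3.542) = 26.639382 W.
(u² − w²)/2 = (54.225639 − 0.946869)/2 = 26.639385 W.
|Δ| = 0.000003;  2% of max(1, |F·v|) = 0.532788.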